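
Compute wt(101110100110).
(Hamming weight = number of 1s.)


Counting 1s in 101110100110

7


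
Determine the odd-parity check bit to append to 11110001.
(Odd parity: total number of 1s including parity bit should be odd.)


Number of 1s in data: 5
Parity bit: 0

0


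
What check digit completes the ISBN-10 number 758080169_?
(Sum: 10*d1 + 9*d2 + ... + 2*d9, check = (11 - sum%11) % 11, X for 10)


Weighted sum: 267
267 mod 11 = 3

Check digit: 8


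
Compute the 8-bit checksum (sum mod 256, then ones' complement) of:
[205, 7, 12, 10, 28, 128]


Sum = 390 mod 256 = 134
Complement = 121

121


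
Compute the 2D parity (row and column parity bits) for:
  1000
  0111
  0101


Row parities: 110
Column parities: 1010

Row P: 110, Col P: 1010, Corner: 0


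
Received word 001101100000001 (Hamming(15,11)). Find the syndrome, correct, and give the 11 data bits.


Syndrome = 9: error at position 9

Data: 10111000001 (corrected bit 9)


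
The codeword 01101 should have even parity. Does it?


Number of 1s: 3

No, parity error (3 ones)


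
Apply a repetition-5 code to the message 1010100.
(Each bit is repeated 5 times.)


Each bit -> 5 copies

11111000001111100000111110000000000


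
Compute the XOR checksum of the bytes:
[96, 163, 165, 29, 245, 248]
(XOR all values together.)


XOR chain: 96 ^ 163 ^ 165 ^ 29 ^ 245 ^ 248 = 118

118


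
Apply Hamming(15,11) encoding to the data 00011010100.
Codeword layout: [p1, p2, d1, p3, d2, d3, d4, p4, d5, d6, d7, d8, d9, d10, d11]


Parity bits: p1=0, p2=0, p3=0, p4=1

000000111010100


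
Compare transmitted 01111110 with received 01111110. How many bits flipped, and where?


XOR: 00000000

0 errors (received matches sent)


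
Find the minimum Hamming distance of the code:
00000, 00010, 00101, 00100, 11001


Comparing all pairs, minimum distance: 1
Can detect 0 errors, correct 0 errors

1


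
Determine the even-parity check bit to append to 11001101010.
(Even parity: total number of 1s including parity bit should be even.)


Number of 1s in data: 6
Parity bit: 0

0


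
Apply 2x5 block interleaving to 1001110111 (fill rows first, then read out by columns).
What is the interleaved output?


Matrix:
  10011
  10111
Read columns: 1100011111

1100011111


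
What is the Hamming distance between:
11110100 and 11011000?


XOR: 00101100
Count of 1s: 3

3


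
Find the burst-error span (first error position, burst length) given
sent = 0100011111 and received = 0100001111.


XOR: 0000010000

Burst at position 5, length 1


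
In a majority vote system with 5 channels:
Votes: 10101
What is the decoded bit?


Ones: 3 out of 5
Threshold: 3

1 (3/5 voted 1)


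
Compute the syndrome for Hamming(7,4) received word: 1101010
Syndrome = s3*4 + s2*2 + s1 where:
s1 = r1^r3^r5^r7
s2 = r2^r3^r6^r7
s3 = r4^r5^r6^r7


s1=1, s2=0, s3=0

Syndrome = 1 (error at position 1)


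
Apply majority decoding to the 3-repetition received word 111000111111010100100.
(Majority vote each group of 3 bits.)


Groups: 111, 000, 111, 111, 010, 100, 100
Majority votes: 1011000

1011000


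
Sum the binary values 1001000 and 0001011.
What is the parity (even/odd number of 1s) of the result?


1001000 = 72
0001011 = 11
Sum = 83 = 1010011
1s count = 4

even parity (4 ones in 1010011)


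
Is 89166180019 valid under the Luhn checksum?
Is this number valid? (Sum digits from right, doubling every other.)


Luhn sum = 48
48 mod 10 = 8

Invalid (Luhn sum mod 10 = 8)


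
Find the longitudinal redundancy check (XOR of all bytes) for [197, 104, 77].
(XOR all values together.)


XOR chain: 197 ^ 104 ^ 77 = 224

224


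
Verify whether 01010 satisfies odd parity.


Number of 1s: 2

No, parity error (2 ones)


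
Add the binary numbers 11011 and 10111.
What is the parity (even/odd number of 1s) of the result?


11011 = 27
10111 = 23
Sum = 50 = 110010
1s count = 3

odd parity (3 ones in 110010)


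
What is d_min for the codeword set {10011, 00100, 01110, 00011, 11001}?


Comparing all pairs, minimum distance: 1
Can detect 0 errors, correct 0 errors

1


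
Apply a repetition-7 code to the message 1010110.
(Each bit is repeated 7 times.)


Each bit -> 7 copies

1111111000000011111110000000111111111111110000000


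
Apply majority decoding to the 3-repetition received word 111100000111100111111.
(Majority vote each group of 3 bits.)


Groups: 111, 100, 000, 111, 100, 111, 111
Majority votes: 1001011

1001011


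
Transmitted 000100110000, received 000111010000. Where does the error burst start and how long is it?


XOR: 000011100000

Burst at position 4, length 3


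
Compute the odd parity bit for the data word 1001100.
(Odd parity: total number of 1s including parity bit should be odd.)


Number of 1s in data: 3
Parity bit: 0

0


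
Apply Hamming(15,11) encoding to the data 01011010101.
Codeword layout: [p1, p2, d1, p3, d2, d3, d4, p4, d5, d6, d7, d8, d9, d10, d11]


Parity bits: p1=0, p2=1, p3=0, p4=0

010010101010101


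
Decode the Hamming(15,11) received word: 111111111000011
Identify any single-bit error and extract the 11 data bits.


Syndrome = 0: no error detected

Data: 11111000011 (no errors)


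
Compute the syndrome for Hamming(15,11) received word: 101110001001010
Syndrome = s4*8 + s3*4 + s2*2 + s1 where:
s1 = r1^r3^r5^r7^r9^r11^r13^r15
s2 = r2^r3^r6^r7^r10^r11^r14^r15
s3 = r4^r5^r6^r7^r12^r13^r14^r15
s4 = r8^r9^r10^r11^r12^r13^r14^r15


s1=0, s2=0, s3=0, s4=1

Syndrome = 8 (error at position 8)


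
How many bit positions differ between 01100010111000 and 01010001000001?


XOR: 00110011111001
Count of 1s: 8

8


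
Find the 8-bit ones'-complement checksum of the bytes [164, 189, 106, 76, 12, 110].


Sum = 657 mod 256 = 145
Complement = 110

110


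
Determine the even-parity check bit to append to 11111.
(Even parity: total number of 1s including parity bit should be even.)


Number of 1s in data: 5
Parity bit: 1

1


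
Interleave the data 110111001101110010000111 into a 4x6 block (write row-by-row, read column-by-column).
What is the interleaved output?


Matrix:
  110111
  001101
  110010
  000111
Read columns: 101010100100110110111101

101010100100110110111101


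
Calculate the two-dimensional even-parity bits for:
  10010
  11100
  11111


Row parities: 011
Column parities: 10001

Row P: 011, Col P: 10001, Corner: 0


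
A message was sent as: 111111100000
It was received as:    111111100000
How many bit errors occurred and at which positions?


XOR: 000000000000

0 errors (received matches sent)


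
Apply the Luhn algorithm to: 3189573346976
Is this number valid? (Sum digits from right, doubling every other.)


Luhn sum = 68
68 mod 10 = 8

Invalid (Luhn sum mod 10 = 8)


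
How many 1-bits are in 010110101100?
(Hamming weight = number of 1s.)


Counting 1s in 010110101100

6


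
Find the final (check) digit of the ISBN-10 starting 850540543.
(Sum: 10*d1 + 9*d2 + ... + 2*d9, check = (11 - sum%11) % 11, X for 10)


Weighted sum: 222
222 mod 11 = 2

Check digit: 9


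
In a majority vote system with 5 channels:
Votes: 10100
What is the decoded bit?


Ones: 2 out of 5
Threshold: 3

0 (2/5 voted 1)


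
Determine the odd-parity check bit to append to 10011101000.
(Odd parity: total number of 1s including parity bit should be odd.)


Number of 1s in data: 5
Parity bit: 0

0


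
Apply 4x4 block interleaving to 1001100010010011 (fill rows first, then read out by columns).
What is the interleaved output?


Matrix:
  1001
  1000
  1001
  0011
Read columns: 1110000000011011

1110000000011011


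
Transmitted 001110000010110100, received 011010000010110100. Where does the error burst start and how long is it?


XOR: 010100000000000000

Burst at position 1, length 3


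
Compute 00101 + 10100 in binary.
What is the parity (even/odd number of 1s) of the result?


00101 = 5
10100 = 20
Sum = 25 = 11001
1s count = 3

odd parity (3 ones in 11001)


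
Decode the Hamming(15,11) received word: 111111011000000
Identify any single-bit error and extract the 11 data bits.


Syndrome = 6: error at position 6

Data: 11001000000 (corrected bit 6)


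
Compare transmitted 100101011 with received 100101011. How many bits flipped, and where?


XOR: 000000000

0 errors (received matches sent)


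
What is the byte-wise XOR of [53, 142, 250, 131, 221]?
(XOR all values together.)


XOR chain: 53 ^ 142 ^ 250 ^ 131 ^ 221 = 31

31


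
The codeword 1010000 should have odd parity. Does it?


Number of 1s: 2

No, parity error (2 ones)


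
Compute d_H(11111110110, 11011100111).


XOR: 00100010001
Count of 1s: 3

3


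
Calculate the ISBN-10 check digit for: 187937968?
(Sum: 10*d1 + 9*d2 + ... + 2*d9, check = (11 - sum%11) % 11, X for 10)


Weighted sum: 324
324 mod 11 = 5

Check digit: 6


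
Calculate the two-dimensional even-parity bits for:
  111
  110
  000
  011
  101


Row parities: 10000
Column parities: 111

Row P: 10000, Col P: 111, Corner: 1


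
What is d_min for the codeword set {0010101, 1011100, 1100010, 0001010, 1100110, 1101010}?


Comparing all pairs, minimum distance: 1
Can detect 0 errors, correct 0 errors

1


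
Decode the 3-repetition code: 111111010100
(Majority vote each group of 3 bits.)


Groups: 111, 111, 010, 100
Majority votes: 1100

1100


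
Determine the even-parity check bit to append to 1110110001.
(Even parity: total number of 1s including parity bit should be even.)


Number of 1s in data: 6
Parity bit: 0

0


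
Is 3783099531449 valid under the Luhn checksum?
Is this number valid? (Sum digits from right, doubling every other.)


Luhn sum = 67
67 mod 10 = 7

Invalid (Luhn sum mod 10 = 7)


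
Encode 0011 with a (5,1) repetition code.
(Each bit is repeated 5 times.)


Each bit -> 5 copies

00000000001111111111


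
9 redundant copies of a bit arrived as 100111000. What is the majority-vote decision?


Ones: 4 out of 9
Threshold: 5

0 (4/9 voted 1)


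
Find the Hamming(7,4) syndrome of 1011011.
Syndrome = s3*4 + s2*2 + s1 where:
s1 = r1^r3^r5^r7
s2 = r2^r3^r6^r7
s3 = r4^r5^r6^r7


s1=1, s2=1, s3=1

Syndrome = 7 (error at position 7)


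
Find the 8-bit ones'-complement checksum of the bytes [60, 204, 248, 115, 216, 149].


Sum = 992 mod 256 = 224
Complement = 31

31


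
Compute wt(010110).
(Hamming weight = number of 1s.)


Counting 1s in 010110

3


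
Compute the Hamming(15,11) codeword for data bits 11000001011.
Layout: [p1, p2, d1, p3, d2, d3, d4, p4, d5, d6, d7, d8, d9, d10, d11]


Parity bits: p1=1, p2=1, p3=0, p4=1

111010010001011


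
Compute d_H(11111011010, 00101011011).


XOR: 11010000001
Count of 1s: 4

4


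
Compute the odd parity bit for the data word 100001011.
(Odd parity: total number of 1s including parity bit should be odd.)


Number of 1s in data: 4
Parity bit: 1

1


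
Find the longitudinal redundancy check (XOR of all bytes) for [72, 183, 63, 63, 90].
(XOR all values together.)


XOR chain: 72 ^ 183 ^ 63 ^ 63 ^ 90 = 165

165


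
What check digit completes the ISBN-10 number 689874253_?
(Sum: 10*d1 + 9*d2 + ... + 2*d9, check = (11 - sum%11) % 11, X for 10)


Weighted sum: 351
351 mod 11 = 10

Check digit: 1


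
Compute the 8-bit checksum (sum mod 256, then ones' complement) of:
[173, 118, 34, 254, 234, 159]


Sum = 972 mod 256 = 204
Complement = 51

51


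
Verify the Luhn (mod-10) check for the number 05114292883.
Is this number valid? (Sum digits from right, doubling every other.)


Luhn sum = 43
43 mod 10 = 3

Invalid (Luhn sum mod 10 = 3)


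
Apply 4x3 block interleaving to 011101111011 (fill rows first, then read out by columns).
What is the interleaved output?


Matrix:
  011
  101
  111
  011
Read columns: 011010111111

011010111111


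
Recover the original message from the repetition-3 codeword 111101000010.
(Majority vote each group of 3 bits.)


Groups: 111, 101, 000, 010
Majority votes: 1100

1100


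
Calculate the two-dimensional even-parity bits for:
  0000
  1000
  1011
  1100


Row parities: 0110
Column parities: 1111

Row P: 0110, Col P: 1111, Corner: 0


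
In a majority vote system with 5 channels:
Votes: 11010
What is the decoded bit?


Ones: 3 out of 5
Threshold: 3

1 (3/5 voted 1)


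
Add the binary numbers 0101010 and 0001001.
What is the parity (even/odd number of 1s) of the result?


0101010 = 42
0001001 = 9
Sum = 51 = 110011
1s count = 4

even parity (4 ones in 110011)


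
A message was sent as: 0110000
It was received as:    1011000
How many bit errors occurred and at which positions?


XOR: 1101000

3 error(s) at position(s): 0, 1, 3


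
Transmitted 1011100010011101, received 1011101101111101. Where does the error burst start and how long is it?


XOR: 0000001111100000

Burst at position 6, length 5


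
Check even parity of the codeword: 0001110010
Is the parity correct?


Number of 1s: 4

Yes, parity is correct (4 ones)


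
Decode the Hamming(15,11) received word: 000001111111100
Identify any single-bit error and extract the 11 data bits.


Syndrome = 0: no error detected

Data: 00111111100 (no errors)


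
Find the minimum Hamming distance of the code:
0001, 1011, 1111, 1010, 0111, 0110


Comparing all pairs, minimum distance: 1
Can detect 0 errors, correct 0 errors

1


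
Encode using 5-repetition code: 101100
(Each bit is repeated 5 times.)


Each bit -> 5 copies

111110000011111111110000000000


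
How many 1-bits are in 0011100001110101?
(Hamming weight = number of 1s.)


Counting 1s in 0011100001110101

8


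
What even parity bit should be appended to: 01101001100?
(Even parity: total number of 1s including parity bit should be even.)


Number of 1s in data: 5
Parity bit: 1

1


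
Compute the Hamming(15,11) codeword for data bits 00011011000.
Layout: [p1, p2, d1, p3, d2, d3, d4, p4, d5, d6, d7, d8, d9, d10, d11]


Parity bits: p1=1, p2=0, p3=0, p4=1

100000111011000


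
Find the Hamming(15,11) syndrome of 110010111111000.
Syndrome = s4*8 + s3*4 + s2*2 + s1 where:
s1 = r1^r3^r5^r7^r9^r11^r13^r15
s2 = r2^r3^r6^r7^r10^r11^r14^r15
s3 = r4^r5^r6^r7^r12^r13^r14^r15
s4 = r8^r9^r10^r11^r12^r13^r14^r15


s1=1, s2=0, s3=1, s4=1

Syndrome = 13 (error at position 13)


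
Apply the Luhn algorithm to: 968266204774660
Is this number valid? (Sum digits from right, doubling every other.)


Luhn sum = 68
68 mod 10 = 8

Invalid (Luhn sum mod 10 = 8)


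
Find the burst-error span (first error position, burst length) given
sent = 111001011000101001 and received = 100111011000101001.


XOR: 011110000000000000

Burst at position 1, length 4


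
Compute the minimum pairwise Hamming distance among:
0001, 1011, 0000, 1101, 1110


Comparing all pairs, minimum distance: 1
Can detect 0 errors, correct 0 errors

1


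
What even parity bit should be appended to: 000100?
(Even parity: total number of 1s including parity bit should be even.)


Number of 1s in data: 1
Parity bit: 1

1


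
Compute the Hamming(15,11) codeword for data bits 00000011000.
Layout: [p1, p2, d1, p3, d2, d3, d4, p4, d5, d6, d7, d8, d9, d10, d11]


Parity bits: p1=1, p2=1, p3=1, p4=0

110100000011000


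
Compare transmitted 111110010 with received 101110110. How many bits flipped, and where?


XOR: 010000100

2 error(s) at position(s): 1, 6


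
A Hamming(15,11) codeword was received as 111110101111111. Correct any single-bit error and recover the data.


Syndrome = 14: error at position 14

Data: 11011111101 (corrected bit 14)


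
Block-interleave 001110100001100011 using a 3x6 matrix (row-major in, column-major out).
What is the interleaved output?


Matrix:
  001110
  100001
  100011
Read columns: 011000100100101011

011000100100101011


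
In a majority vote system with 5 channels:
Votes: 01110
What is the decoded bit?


Ones: 3 out of 5
Threshold: 3

1 (3/5 voted 1)


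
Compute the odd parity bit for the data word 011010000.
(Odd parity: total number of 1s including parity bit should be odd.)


Number of 1s in data: 3
Parity bit: 0

0


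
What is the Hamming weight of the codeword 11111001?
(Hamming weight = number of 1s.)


Counting 1s in 11111001

6


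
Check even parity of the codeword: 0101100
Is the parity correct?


Number of 1s: 3

No, parity error (3 ones)


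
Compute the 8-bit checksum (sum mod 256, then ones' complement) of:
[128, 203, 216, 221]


Sum = 768 mod 256 = 0
Complement = 255

255


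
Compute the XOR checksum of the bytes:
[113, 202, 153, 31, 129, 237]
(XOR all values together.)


XOR chain: 113 ^ 202 ^ 153 ^ 31 ^ 129 ^ 237 = 81

81


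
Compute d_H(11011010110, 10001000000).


XOR: 01010010110
Count of 1s: 5

5


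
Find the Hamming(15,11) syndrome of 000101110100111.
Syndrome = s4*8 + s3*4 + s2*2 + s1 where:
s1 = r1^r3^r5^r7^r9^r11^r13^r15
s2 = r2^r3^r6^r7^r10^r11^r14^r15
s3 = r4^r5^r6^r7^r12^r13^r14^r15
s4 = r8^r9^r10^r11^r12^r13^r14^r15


s1=1, s2=1, s3=0, s4=1

Syndrome = 11 (error at position 11)


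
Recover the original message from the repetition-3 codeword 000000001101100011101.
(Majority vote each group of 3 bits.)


Groups: 000, 000, 001, 101, 100, 011, 101
Majority votes: 0001011

0001011


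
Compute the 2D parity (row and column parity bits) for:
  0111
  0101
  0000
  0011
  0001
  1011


Row parities: 100011
Column parities: 1011

Row P: 100011, Col P: 1011, Corner: 1


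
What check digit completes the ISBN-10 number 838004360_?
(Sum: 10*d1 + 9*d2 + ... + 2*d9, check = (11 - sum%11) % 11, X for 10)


Weighted sum: 221
221 mod 11 = 1

Check digit: X


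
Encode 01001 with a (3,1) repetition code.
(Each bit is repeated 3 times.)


Each bit -> 3 copies

000111000000111


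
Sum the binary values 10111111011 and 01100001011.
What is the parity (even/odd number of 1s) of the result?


10111111011 = 1531
01100001011 = 779
Sum = 2310 = 100100000110
1s count = 4

even parity (4 ones in 100100000110)


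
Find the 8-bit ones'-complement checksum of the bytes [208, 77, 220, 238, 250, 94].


Sum = 1087 mod 256 = 63
Complement = 192

192


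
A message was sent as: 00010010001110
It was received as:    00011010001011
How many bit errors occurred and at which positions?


XOR: 00001000000101

3 error(s) at position(s): 4, 11, 13


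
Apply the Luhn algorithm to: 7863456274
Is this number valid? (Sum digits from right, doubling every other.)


Luhn sum = 46
46 mod 10 = 6

Invalid (Luhn sum mod 10 = 6)


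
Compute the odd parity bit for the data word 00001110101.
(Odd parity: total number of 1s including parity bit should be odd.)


Number of 1s in data: 5
Parity bit: 0

0


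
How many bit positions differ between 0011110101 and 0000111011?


XOR: 0011001110
Count of 1s: 5

5


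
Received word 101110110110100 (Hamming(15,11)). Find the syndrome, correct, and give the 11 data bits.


Syndrome = 0: no error detected

Data: 11010110100 (no errors)


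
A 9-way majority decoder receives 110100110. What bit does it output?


Ones: 5 out of 9
Threshold: 5

1 (5/9 voted 1)


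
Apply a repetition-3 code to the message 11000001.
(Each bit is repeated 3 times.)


Each bit -> 3 copies

111111000000000000000111


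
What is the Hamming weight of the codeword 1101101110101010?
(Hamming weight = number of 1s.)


Counting 1s in 1101101110101010

10


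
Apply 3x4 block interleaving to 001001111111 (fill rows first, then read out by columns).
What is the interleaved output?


Matrix:
  0010
  0111
  1111
Read columns: 001011111011

001011111011


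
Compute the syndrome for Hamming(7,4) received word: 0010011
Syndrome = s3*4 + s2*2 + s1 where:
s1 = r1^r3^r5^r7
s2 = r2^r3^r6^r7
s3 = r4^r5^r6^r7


s1=0, s2=1, s3=0

Syndrome = 2 (error at position 2)


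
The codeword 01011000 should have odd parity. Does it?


Number of 1s: 3

Yes, parity is correct (3 ones)


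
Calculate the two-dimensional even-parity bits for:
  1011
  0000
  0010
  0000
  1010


Row parities: 10100
Column parities: 0011

Row P: 10100, Col P: 0011, Corner: 0


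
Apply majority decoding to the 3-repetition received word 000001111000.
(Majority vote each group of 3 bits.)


Groups: 000, 001, 111, 000
Majority votes: 0010

0010


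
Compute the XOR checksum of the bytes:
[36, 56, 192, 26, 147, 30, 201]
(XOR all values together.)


XOR chain: 36 ^ 56 ^ 192 ^ 26 ^ 147 ^ 30 ^ 201 = 130

130


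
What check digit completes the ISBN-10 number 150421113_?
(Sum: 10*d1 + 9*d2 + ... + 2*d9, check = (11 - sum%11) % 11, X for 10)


Weighted sum: 113
113 mod 11 = 3

Check digit: 8


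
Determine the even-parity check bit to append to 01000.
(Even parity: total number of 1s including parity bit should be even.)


Number of 1s in data: 1
Parity bit: 1

1


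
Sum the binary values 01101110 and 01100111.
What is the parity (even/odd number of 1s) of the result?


01101110 = 110
01100111 = 103
Sum = 213 = 11010101
1s count = 5

odd parity (5 ones in 11010101)


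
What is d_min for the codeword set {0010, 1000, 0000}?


Comparing all pairs, minimum distance: 1
Can detect 0 errors, correct 0 errors

1


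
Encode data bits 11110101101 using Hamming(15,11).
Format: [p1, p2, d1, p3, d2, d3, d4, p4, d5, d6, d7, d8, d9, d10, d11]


Parity bits: p1=1, p2=1, p3=0, p4=0

111011100101101


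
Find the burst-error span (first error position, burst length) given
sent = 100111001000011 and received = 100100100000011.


XOR: 000011101000000

Burst at position 4, length 5


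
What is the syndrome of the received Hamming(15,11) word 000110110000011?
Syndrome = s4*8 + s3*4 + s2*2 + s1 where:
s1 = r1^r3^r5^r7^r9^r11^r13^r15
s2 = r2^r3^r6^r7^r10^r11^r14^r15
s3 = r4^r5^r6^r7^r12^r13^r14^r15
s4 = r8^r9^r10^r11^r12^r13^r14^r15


s1=1, s2=1, s3=1, s4=1

Syndrome = 15 (error at position 15)


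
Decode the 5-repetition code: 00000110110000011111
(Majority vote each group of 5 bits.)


Groups: 00000, 11011, 00000, 11111
Majority votes: 0101

0101


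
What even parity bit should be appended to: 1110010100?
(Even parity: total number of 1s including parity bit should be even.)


Number of 1s in data: 5
Parity bit: 1

1


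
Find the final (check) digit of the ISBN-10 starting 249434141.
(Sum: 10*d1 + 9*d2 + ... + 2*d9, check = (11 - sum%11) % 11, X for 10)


Weighted sum: 212
212 mod 11 = 3

Check digit: 8


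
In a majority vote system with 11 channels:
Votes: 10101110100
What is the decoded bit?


Ones: 6 out of 11
Threshold: 6

1 (6/11 voted 1)


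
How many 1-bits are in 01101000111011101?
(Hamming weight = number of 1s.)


Counting 1s in 01101000111011101

10


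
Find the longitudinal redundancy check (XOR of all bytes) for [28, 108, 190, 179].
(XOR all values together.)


XOR chain: 28 ^ 108 ^ 190 ^ 179 = 125

125


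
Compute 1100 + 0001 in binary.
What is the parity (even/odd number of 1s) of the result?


1100 = 12
0001 = 1
Sum = 13 = 1101
1s count = 3

odd parity (3 ones in 1101)


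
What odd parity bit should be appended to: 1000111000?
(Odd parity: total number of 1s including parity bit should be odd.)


Number of 1s in data: 4
Parity bit: 1

1


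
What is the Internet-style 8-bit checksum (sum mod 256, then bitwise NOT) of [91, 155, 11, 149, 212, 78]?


Sum = 696 mod 256 = 184
Complement = 71

71


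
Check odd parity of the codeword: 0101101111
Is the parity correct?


Number of 1s: 7

Yes, parity is correct (7 ones)


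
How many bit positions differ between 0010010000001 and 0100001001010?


XOR: 0110011001011
Count of 1s: 7

7


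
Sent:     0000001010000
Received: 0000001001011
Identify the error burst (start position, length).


XOR: 0000000011011

Burst at position 8, length 5


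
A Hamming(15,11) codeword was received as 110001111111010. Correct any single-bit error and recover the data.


Syndrome = 0: no error detected

Data: 00111111010 (no errors)


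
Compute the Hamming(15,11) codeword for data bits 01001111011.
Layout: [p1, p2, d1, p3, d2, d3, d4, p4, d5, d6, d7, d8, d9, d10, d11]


Parity bits: p1=0, p2=0, p3=0, p4=0

000010001111011


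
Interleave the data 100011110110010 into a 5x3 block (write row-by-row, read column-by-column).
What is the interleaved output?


Matrix:
  100
  011
  110
  110
  010
Read columns: 101100111101000

101100111101000


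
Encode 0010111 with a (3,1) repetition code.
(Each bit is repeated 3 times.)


Each bit -> 3 copies

000000111000111111111


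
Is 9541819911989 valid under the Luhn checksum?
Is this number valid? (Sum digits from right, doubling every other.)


Luhn sum = 72
72 mod 10 = 2

Invalid (Luhn sum mod 10 = 2)


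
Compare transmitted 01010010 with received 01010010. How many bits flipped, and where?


XOR: 00000000

0 errors (received matches sent)


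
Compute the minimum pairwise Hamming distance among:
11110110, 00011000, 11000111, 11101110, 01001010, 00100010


Comparing all pairs, minimum distance: 2
Can detect 1 errors, correct 0 errors

2


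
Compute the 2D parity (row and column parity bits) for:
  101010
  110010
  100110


Row parities: 111
Column parities: 111110

Row P: 111, Col P: 111110, Corner: 1


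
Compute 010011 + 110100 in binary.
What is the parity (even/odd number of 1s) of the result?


010011 = 19
110100 = 52
Sum = 71 = 1000111
1s count = 4

even parity (4 ones in 1000111)


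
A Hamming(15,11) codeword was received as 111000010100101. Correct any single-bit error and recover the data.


Syndrome = 0: no error detected

Data: 10000100101 (no errors)


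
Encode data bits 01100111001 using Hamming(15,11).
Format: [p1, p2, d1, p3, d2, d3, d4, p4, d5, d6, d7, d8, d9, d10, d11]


Parity bits: p1=1, p2=0, p3=0, p4=0

100011000111001


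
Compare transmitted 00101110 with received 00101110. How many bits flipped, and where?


XOR: 00000000

0 errors (received matches sent)


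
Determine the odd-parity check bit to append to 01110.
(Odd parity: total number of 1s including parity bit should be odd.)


Number of 1s in data: 3
Parity bit: 0

0


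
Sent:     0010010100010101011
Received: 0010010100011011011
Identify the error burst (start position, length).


XOR: 0000000000001110000

Burst at position 12, length 3


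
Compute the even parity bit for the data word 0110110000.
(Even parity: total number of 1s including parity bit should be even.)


Number of 1s in data: 4
Parity bit: 0

0


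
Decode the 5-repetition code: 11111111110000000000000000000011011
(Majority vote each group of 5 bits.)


Groups: 11111, 11111, 00000, 00000, 00000, 00000, 11011
Majority votes: 1100001

1100001


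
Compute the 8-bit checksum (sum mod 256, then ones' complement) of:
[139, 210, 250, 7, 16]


Sum = 622 mod 256 = 110
Complement = 145

145


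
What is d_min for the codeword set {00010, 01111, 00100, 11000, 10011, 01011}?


Comparing all pairs, minimum distance: 1
Can detect 0 errors, correct 0 errors

1


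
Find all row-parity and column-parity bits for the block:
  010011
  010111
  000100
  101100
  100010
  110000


Row parities: 101100
Column parities: 111110

Row P: 101100, Col P: 111110, Corner: 1


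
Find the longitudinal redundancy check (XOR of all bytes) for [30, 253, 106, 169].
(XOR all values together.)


XOR chain: 30 ^ 253 ^ 106 ^ 169 = 32

32


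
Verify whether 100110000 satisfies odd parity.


Number of 1s: 3

Yes, parity is correct (3 ones)


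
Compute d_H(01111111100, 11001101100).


XOR: 10110010000
Count of 1s: 4

4


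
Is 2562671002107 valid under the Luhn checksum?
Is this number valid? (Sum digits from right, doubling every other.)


Luhn sum = 37
37 mod 10 = 7

Invalid (Luhn sum mod 10 = 7)


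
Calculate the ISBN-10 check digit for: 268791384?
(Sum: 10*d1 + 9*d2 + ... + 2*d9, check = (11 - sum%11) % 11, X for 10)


Weighted sum: 290
290 mod 11 = 4

Check digit: 7


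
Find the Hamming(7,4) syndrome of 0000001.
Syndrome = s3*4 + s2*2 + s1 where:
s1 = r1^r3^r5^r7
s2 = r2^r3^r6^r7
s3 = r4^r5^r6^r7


s1=1, s2=1, s3=1

Syndrome = 7 (error at position 7)


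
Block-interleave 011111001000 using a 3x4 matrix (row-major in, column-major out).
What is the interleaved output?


Matrix:
  0111
  1100
  1000
Read columns: 011110100100

011110100100


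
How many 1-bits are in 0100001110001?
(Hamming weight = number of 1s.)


Counting 1s in 0100001110001

5


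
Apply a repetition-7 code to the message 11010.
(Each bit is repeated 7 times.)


Each bit -> 7 copies

11111111111111000000011111110000000


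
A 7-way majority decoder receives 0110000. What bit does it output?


Ones: 2 out of 7
Threshold: 4

0 (2/7 voted 1)


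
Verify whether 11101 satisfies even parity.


Number of 1s: 4

Yes, parity is correct (4 ones)


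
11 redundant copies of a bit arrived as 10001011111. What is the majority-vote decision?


Ones: 7 out of 11
Threshold: 6

1 (7/11 voted 1)


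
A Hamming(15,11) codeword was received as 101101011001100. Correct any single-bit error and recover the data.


Syndrome = 0: no error detected

Data: 10101001100 (no errors)


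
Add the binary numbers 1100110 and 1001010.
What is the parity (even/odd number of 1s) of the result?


1100110 = 102
1001010 = 74
Sum = 176 = 10110000
1s count = 3

odd parity (3 ones in 10110000)


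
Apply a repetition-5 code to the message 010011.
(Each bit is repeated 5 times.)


Each bit -> 5 copies

000001111100000000001111111111


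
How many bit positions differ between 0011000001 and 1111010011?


XOR: 1100010010
Count of 1s: 4

4


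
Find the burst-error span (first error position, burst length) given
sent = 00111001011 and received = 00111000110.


XOR: 00000001101

Burst at position 7, length 4


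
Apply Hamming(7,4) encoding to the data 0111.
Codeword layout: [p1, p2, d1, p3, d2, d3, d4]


Parity bits: p1=0, p2=0, p3=1

0001111


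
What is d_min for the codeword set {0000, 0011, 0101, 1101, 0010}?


Comparing all pairs, minimum distance: 1
Can detect 0 errors, correct 0 errors

1


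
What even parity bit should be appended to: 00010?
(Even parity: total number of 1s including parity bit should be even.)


Number of 1s in data: 1
Parity bit: 1

1


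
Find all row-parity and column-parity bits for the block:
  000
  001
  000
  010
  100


Row parities: 01011
Column parities: 111

Row P: 01011, Col P: 111, Corner: 1


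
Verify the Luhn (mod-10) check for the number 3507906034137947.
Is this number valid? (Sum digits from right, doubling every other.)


Luhn sum = 74
74 mod 10 = 4

Invalid (Luhn sum mod 10 = 4)


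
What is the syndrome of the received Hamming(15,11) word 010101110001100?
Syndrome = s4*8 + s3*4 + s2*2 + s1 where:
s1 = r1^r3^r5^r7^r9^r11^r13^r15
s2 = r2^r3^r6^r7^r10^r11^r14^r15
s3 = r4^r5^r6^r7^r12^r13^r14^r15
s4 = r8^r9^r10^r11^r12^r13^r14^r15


s1=0, s2=1, s3=1, s4=1

Syndrome = 14 (error at position 14)


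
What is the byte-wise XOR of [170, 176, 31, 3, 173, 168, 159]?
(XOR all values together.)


XOR chain: 170 ^ 176 ^ 31 ^ 3 ^ 173 ^ 168 ^ 159 = 156

156


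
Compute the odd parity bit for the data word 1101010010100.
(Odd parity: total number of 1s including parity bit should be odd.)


Number of 1s in data: 6
Parity bit: 1

1


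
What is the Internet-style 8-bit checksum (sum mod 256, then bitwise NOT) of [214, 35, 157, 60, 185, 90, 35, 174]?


Sum = 950 mod 256 = 182
Complement = 73

73


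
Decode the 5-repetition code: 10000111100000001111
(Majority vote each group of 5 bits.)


Groups: 10000, 11110, 00000, 01111
Majority votes: 0101

0101


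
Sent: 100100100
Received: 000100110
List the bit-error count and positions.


XOR: 100000010

2 error(s) at position(s): 0, 7


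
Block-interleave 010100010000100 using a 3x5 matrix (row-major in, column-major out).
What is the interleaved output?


Matrix:
  01010
  00100
  00100
Read columns: 000100011100000

000100011100000


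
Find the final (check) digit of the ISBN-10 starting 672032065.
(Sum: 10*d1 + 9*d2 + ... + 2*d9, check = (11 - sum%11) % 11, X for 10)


Weighted sum: 195
195 mod 11 = 8

Check digit: 3


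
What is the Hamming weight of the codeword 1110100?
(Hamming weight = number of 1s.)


Counting 1s in 1110100

4


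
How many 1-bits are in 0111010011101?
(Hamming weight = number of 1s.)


Counting 1s in 0111010011101

8


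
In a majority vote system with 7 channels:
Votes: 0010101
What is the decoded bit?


Ones: 3 out of 7
Threshold: 4

0 (3/7 voted 1)


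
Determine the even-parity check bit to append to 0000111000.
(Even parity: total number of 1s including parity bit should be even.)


Number of 1s in data: 3
Parity bit: 1

1


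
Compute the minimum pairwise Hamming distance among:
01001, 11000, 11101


Comparing all pairs, minimum distance: 2
Can detect 1 errors, correct 0 errors

2


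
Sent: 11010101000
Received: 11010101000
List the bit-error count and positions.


XOR: 00000000000

0 errors (received matches sent)


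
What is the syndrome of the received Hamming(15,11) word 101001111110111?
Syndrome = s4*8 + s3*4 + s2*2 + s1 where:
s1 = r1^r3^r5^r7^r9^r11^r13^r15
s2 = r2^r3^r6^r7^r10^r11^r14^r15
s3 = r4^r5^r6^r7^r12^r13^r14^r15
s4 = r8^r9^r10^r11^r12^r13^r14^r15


s1=1, s2=1, s3=1, s4=1

Syndrome = 15 (error at position 15)


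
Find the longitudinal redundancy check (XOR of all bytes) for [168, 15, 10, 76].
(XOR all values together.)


XOR chain: 168 ^ 15 ^ 10 ^ 76 = 225

225


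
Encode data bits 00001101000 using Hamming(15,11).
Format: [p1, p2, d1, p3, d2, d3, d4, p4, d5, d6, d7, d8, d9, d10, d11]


Parity bits: p1=1, p2=1, p3=1, p4=1

110100011101000


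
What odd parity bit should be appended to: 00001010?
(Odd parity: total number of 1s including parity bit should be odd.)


Number of 1s in data: 2
Parity bit: 1

1


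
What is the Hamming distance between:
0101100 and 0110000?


XOR: 0011100
Count of 1s: 3

3


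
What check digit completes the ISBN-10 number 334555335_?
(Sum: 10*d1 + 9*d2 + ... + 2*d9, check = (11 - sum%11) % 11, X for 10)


Weighted sum: 210
210 mod 11 = 1

Check digit: X


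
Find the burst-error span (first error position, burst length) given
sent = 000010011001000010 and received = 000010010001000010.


XOR: 000000001000000000

Burst at position 8, length 1


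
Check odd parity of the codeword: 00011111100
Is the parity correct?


Number of 1s: 6

No, parity error (6 ones)


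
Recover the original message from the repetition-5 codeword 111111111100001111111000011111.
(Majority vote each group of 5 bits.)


Groups: 11111, 11111, 00001, 11111, 10000, 11111
Majority votes: 110101

110101


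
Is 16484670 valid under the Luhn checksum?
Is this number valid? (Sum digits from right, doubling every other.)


Luhn sum = 43
43 mod 10 = 3

Invalid (Luhn sum mod 10 = 3)


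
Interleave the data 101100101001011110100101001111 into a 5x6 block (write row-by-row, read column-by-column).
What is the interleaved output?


Matrix:
  101100
  101001
  011110
  100101
  001111
Read columns: 110100010011101101110010101011

110100010011101101110010101011


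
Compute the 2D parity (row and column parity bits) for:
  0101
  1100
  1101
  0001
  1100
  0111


Row parities: 001101
Column parities: 1110

Row P: 001101, Col P: 1110, Corner: 1


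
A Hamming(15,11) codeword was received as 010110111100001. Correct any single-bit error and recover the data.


Syndrome = 0: no error detected

Data: 01011100001 (no errors)


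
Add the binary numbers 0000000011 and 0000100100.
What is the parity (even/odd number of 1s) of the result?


0000000011 = 3
0000100100 = 36
Sum = 39 = 100111
1s count = 4

even parity (4 ones in 100111)


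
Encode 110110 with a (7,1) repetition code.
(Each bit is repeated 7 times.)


Each bit -> 7 copies

111111111111110000000111111111111110000000


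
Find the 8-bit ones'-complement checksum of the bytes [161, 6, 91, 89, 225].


Sum = 572 mod 256 = 60
Complement = 195

195


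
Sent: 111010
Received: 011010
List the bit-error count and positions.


XOR: 100000

1 error(s) at position(s): 0


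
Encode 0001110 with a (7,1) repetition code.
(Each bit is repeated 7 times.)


Each bit -> 7 copies

0000000000000000000001111111111111111111110000000


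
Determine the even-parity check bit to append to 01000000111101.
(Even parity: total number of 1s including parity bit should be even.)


Number of 1s in data: 6
Parity bit: 0

0


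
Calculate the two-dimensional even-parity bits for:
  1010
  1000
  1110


Row parities: 011
Column parities: 1100

Row P: 011, Col P: 1100, Corner: 0


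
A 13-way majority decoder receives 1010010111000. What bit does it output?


Ones: 6 out of 13
Threshold: 7

0 (6/13 voted 1)


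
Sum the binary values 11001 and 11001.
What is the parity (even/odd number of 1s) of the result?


11001 = 25
11001 = 25
Sum = 50 = 110010
1s count = 3

odd parity (3 ones in 110010)


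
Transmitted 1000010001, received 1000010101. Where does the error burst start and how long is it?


XOR: 0000000100

Burst at position 7, length 1


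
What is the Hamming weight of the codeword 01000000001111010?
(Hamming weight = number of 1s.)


Counting 1s in 01000000001111010

6


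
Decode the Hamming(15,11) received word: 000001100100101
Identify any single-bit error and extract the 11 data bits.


Syndrome = 9: error at position 9

Data: 00111100101 (corrected bit 9)


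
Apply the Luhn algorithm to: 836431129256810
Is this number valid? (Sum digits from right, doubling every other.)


Luhn sum = 69
69 mod 10 = 9

Invalid (Luhn sum mod 10 = 9)


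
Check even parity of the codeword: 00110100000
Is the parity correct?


Number of 1s: 3

No, parity error (3 ones)


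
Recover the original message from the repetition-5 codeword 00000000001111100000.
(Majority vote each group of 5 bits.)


Groups: 00000, 00000, 11111, 00000
Majority votes: 0010

0010


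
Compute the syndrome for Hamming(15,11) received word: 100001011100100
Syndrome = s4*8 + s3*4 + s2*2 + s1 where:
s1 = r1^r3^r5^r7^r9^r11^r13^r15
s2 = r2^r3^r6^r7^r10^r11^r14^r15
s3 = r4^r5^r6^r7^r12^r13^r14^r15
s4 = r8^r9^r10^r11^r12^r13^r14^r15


s1=1, s2=0, s3=0, s4=0

Syndrome = 1 (error at position 1)


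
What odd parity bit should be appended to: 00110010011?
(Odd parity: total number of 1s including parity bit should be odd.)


Number of 1s in data: 5
Parity bit: 0

0


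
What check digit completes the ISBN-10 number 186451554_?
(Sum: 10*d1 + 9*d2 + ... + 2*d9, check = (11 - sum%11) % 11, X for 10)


Weighted sum: 236
236 mod 11 = 5

Check digit: 6


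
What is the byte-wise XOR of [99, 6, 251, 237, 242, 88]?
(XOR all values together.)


XOR chain: 99 ^ 6 ^ 251 ^ 237 ^ 242 ^ 88 = 217

217


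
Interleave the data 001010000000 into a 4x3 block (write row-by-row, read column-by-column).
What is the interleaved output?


Matrix:
  001
  010
  000
  000
Read columns: 000001001000

000001001000
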